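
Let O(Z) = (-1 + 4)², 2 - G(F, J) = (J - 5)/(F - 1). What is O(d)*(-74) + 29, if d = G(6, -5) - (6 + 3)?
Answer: -637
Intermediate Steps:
G(F, J) = 2 - (-5 + J)/(-1 + F) (G(F, J) = 2 - (J - 5)/(F - 1) = 2 - (-5 + J)/(-1 + F))
d = -5 (d = (3 - 1*(-5) + 2*6)/(-1 + 6) - (6 + 3) = (3 + 5 + 12)/5 - 1*9 = (⅕)*20 - 9 = 4 - 9 = -5)
O(Z) = 9 (O(Z) = 3² = 9)
O(d)*(-74) + 29 = 9*(-74) + 29 = -666 + 29 = -637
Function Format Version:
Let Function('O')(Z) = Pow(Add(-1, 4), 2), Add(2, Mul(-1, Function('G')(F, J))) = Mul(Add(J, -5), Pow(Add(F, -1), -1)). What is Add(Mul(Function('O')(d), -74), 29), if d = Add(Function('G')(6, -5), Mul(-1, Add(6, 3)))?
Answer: -637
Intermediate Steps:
Function('G')(F, J) = Add(2, Mul(-1, Pow(Add(-1, F), -1), Add(-5, J))) (Function('G')(F, J) = Add(2, Mul(-1, Mul(Add(J, -5), Pow(Add(F, -1), -1)))) = Add(2, Mul(-1, Mul(Add(-5, J), Pow(Add(-1, F), -1)))) = Add(2, Mul(-1, Mul(Pow(Add(-1, F), -1), Add(-5, J)))) = Add(2, Mul(-1, Pow(Add(-1, F), -1), Add(-5, J))))
d = -5 (d = Add(Mul(Pow(Add(-1, 6), -1), Add(3, Mul(-1, -5), Mul(2, 6))), Mul(-1, Add(6, 3))) = Add(Mul(Pow(5, -1), Add(3, 5, 12)), Mul(-1, 9)) = Add(Mul(Rational(1, 5), 20), -9) = Add(4, -9) = -5)
Function('O')(Z) = 9 (Function('O')(Z) = Pow(3, 2) = 9)
Add(Mul(Function('O')(d), -74), 29) = Add(Mul(9, -74), 29) = Add(-666, 29) = -637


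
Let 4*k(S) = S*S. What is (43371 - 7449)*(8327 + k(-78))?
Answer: 353759856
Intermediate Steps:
k(S) = S²/4 (k(S) = (S*S)/4 = S²/4)
(43371 - 7449)*(8327 + k(-78)) = (43371 - 7449)*(8327 + (¼)*(-78)²) = 35922*(8327 + (¼)*6084) = 35922*(8327 + 1521) = 35922*9848 = 353759856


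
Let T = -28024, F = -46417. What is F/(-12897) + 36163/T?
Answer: 834395797/361425528 ≈ 2.3086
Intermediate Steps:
F/(-12897) + 36163/T = -46417/(-12897) + 36163/(-28024) = -46417*(-1/12897) + 36163*(-1/28024) = 46417/12897 - 36163/28024 = 834395797/361425528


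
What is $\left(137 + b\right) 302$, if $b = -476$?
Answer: $-102378$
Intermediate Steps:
$\left(137 + b\right) 302 = \left(137 - 476\right) 302 = \left(-339\right) 302 = -102378$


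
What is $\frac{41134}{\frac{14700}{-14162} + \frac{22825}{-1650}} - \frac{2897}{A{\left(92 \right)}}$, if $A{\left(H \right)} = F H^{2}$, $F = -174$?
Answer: $- \frac{88751026476277}{32086499232} \approx -2766.0$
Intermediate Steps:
$A{\left(H \right)} = - 174 H^{2}$
$\frac{41134}{\frac{14700}{-14162} + \frac{22825}{-1650}} - \frac{2897}{A{\left(92 \right)}} = \frac{41134}{\frac{14700}{-14162} + \frac{22825}{-1650}} - \frac{2897}{\left(-174\right) 92^{2}} = \frac{41134}{14700 \left(- \frac{1}{14162}\right) + 22825 \left(- \frac{1}{1650}\right)} - \frac{2897}{\left(-174\right) 8464} = \frac{41134}{- \frac{7350}{7081} - \frac{83}{6}} - \frac{2897}{-1472736} = \frac{41134}{- \frac{631823}{42486}} - - \frac{2897}{1472736} = 41134 \left(- \frac{42486}{631823}\right) + \frac{2897}{1472736} = - \frac{1747619124}{631823} + \frac{2897}{1472736} = - \frac{88751026476277}{32086499232}$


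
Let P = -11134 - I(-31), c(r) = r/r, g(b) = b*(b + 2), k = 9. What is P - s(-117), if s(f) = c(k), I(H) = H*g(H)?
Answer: 16734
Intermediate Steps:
g(b) = b*(2 + b)
I(H) = H**2*(2 + H) (I(H) = H*(H*(2 + H)) = H**2*(2 + H))
c(r) = 1
s(f) = 1
P = 16735 (P = -11134 - (-31)**2*(2 - 31) = -11134 - 961*(-29) = -11134 - 1*(-27869) = -11134 + 27869 = 16735)
P - s(-117) = 16735 - 1*1 = 16735 - 1 = 16734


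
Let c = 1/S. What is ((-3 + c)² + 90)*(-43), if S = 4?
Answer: -67123/16 ≈ -4195.2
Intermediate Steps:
c = ¼ (c = 1/4 = ¼ ≈ 0.25000)
((-3 + c)² + 90)*(-43) = ((-3 + ¼)² + 90)*(-43) = ((-11/4)² + 90)*(-43) = (121/16 + 90)*(-43) = (1561/16)*(-43) = -67123/16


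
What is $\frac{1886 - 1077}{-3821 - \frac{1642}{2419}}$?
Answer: $- \frac{1956971}{9244641} \approx -0.21169$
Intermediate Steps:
$\frac{1886 - 1077}{-3821 - \frac{1642}{2419}} = \frac{809}{-3821 - \frac{1642}{2419}} = \frac{809}{- \frac{9244641}{2419}} = 809 \left(- \frac{2419}{9244641}\right) = - \frac{1956971}{9244641}$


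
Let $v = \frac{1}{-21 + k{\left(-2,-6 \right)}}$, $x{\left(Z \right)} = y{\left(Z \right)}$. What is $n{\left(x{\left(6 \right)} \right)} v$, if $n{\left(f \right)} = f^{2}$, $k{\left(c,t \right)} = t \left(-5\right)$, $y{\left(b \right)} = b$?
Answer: $4$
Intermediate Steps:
$x{\left(Z \right)} = Z$
$k{\left(c,t \right)} = - 5 t$
$v = \frac{1}{9}$ ($v = \frac{1}{-21 - -30} = \frac{1}{-21 + 30} = \frac{1}{9} \approx 0.11111$)
$n{\left(x{\left(6 \right)} \right)} v = 6^{2} \cdot \frac{1}{9} = 36 \cdot \frac{1}{9} = 4$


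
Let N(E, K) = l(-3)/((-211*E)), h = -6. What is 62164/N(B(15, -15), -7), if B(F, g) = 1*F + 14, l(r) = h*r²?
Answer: 190190758/27 ≈ 7.0441e+6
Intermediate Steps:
l(r) = -6*r²
B(F, g) = 14 + F (B(F, g) = F + 14 = 14 + F)
N(E, K) = 54/(211*E) (N(E, K) = (-6*(-3)²)/((-211*E)) = (-6*9)*(-1/(211*E)) = -(-54)/(211*E) = 54/(211*E))
62164/N(B(15, -15), -7) = 62164/((54/(211*(14 + 15)))) = 62164/(((54/211)/29)) = 62164/(((54/211)*(1/29))) = 62164/(54/6119) = 62164*(6119/54) = 190190758/27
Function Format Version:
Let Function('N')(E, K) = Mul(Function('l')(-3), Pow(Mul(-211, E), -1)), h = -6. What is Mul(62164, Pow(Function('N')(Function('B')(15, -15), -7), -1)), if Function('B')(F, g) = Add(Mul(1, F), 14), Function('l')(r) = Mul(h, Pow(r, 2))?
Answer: Rational(190190758, 27) ≈ 7.0441e+6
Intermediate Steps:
Function('l')(r) = Mul(-6, Pow(r, 2))
Function('B')(F, g) = Add(14, F) (Function('B')(F, g) = Add(F, 14) = Add(14, F))
Function('N')(E, K) = Mul(Rational(54, 211), Pow(E, -1)) (Function('N')(E, K) = Mul(Mul(-6, Pow(-3, 2)), Pow(Mul(-211, E), -1)) = Mul(Mul(-6, 9), Mul(Rational(-1, 211), Pow(E, -1))) = Mul(-54, Mul(Rational(-1, 211), Pow(E, -1))) = Mul(Rational(54, 211), Pow(E, -1)))
Mul(62164, Pow(Function('N')(Function('B')(15, -15), -7), -1)) = Mul(62164, Pow(Mul(Rational(54, 211), Pow(Add(14, 15), -1)), -1)) = Mul(62164, Pow(Mul(Rational(54, 211), Pow(29, -1)), -1)) = Mul(62164, Pow(Mul(Rational(54, 211), Rational(1, 29)), -1)) = Mul(62164, Pow(Rational(54, 6119), -1)) = Mul(62164, Rational(6119, 54)) = Rational(190190758, 27)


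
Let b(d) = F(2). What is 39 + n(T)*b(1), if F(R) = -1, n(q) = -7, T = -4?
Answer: 46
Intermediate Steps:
b(d) = -1
39 + n(T)*b(1) = 39 - 7*(-1) = 39 + 7 = 46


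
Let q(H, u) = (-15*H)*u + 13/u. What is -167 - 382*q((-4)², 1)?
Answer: 86547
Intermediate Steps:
q(H, u) = 13/u - 15*H*u (q(H, u) = -15*H*u + 13/u = 13/u - 15*H*u)
-167 - 382*q((-4)², 1) = -167 - 382*(13/1 - 15*(-4)²*1) = -167 - 382*(13*1 - 15*16*1) = -167 - 382*(13 - 240) = -167 - 382*(-227) = -167 + 86714 = 86547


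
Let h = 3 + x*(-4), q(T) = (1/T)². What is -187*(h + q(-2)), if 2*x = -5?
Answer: -9911/4 ≈ -2477.8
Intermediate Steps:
x = -5/2 (x = (½)*(-5) = -5/2 ≈ -2.5000)
q(T) = T⁻²
h = 13 (h = 3 - 5/2*(-4) = 3 + 10 = 13)
-187*(h + q(-2)) = -187*(13 + (-2)⁻²) = -187*(13 + ¼) = -187*53/4 = -9911/4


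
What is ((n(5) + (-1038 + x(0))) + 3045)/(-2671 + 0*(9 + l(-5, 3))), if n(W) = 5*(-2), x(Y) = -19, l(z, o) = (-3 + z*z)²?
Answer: -1978/2671 ≈ -0.74055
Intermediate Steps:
l(z, o) = (-3 + z²)²
n(W) = -10
((n(5) + (-1038 + x(0))) + 3045)/(-2671 + 0*(9 + l(-5, 3))) = ((-10 + (-1038 - 19)) + 3045)/(-2671 + 0*(9 + (-3 + (-5)²)²)) = ((-10 - 1057) + 3045)/(-2671 + 0*(9 + (-3 + 25)²)) = (-1067 + 3045)/(-2671 + 0*(9 + 22²)) = 1978/(-2671 + 0*(9 + 484)) = 1978/(-2671 + 0*493) = 1978/(-2671 + 0) = 1978/(-2671) = 1978*(-1/2671) = -1978/2671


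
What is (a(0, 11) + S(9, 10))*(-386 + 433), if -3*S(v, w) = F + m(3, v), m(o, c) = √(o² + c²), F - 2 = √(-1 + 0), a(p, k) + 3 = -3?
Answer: -940/3 - 47*√10 - 47*I/3 ≈ -461.96 - 15.667*I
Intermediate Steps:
a(p, k) = -6 (a(p, k) = -3 - 3 = -6)
F = 2 + I (F = 2 + √(-1 + 0) = 2 + √(-1) = 2 + I ≈ 2.0 + 1.0*I)
m(o, c) = √(c² + o²)
S(v, w) = -⅔ - I/3 - √(9 + v²)/3 (S(v, w) = -((2 + I) + √(v² + 3²))/3 = -((2 + I) + √(v² + 9))/3 = -((2 + I) + √(9 + v²))/3 = -(2 + I + √(9 + v²))/3 = -⅔ - I/3 - √(9 + v²)/3)
(a(0, 11) + S(9, 10))*(-386 + 433) = (-6 + (-⅔ - I/3 - √(9 + 9²)/3))*(-386 + 433) = (-6 + (-⅔ - I/3 - √(9 + 81)/3))*47 = (-6 + (-⅔ - I/3 - √10))*47 = (-6 + (-⅔ - √10 - I/3))*47 = (-20/3 - √10 - I/3)*47 = -940/3 - 47*√10 - 47*I/3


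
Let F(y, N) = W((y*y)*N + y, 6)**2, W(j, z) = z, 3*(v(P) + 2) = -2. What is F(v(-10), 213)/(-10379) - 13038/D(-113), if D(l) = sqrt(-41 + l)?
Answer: -36/10379 + 6519*I*sqrt(154)/77 ≈ -0.0034685 + 1050.6*I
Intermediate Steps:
v(P) = -8/3 (v(P) = -2 + (1/3)*(-2) = -2 - 2/3 = -8/3)
F(y, N) = 36 (F(y, N) = 6**2 = 36)
F(v(-10), 213)/(-10379) - 13038/D(-113) = 36/(-10379) - 13038/sqrt(-41 - 113) = 36*(-1/10379) - 13038*(-I*sqrt(154)/154) = -36/10379 - 13038*(-I*sqrt(154)/154) = -36/10379 - (-6519)*I*sqrt(154)/77 = -36/10379 + 6519*I*sqrt(154)/77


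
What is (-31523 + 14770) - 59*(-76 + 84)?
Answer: -17225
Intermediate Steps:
(-31523 + 14770) - 59*(-76 + 84) = -16753 - 59*8 = -16753 - 472 = -17225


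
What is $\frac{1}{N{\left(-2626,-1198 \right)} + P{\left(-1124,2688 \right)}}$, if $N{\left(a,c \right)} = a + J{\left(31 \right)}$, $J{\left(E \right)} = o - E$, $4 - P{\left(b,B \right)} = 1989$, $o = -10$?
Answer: $- \frac{1}{4652} \approx -0.00021496$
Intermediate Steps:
$P{\left(b,B \right)} = -1985$ ($P{\left(b,B \right)} = 4 - 1989 = -1985$)
$J{\left(E \right)} = -10 - E$
$N{\left(a,c \right)} = -41 + a$ ($N{\left(a,c \right)} = a - 41 = -41 + a$)
$\frac{1}{N{\left(-2626,-1198 \right)} + P{\left(-1124,2688 \right)}} = \frac{1}{\left(-41 - 2626\right) - 1985} = \frac{1}{-2667 - 1985} = \frac{1}{-4652} = - \frac{1}{4652}$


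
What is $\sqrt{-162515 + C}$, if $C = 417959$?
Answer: $2 \sqrt{63861} \approx 505.41$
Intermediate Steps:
$\sqrt{-162515 + C} = \sqrt{-162515 + 417959} = \sqrt{255444} = 2 \sqrt{63861}$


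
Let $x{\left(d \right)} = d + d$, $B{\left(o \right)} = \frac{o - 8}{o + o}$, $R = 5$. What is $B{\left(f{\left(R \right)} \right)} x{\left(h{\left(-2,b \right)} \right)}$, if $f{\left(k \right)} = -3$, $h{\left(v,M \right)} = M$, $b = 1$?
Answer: $\frac{11}{3} \approx 3.6667$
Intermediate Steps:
$B{\left(o \right)} = \frac{-8 + o}{2 o}$
$x{\left(d \right)} = 2 d$
$B{\left(f{\left(R \right)} \right)} x{\left(h{\left(-2,b \right)} \right)} = \frac{-8 - 3}{2 \left(-3\right)} 2 \cdot 1 = \frac{1}{2} \left(- \frac{1}{3}\right) \left(-11\right) 2 = \frac{11}{6} \cdot 2 = \frac{11}{3}$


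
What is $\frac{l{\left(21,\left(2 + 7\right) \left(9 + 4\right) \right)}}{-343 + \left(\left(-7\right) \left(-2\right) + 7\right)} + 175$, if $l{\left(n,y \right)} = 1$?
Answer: $\frac{56349}{322} \approx 175.0$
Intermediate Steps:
$\frac{l{\left(21,\left(2 + 7\right) \left(9 + 4\right) \right)}}{-343 + \left(\left(-7\right) \left(-2\right) + 7\right)} + 175 = \frac{1}{-343 + \left(\left(-7\right) \left(-2\right) + 7\right)} 1 + 175 = \frac{1}{-343 + \left(14 + 7\right)} 1 + 175 = \frac{1}{-343 + 21} \cdot 1 + 175 = \frac{1}{-322} \cdot 1 + 175 = \left(- \frac{1}{322}\right) 1 + 175 = - \frac{1}{322} + 175 = \frac{56349}{322}$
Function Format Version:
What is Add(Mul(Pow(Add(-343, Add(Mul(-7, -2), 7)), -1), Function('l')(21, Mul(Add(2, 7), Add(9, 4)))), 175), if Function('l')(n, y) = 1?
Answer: Rational(56349, 322) ≈ 175.00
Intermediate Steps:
Add(Mul(Pow(Add(-343, Add(Mul(-7, -2), 7)), -1), Function('l')(21, Mul(Add(2, 7), Add(9, 4)))), 175) = Add(Mul(Pow(Add(-343, Add(Mul(-7, -2), 7)), -1), 1), 175) = Add(Mul(Pow(Add(-343, Add(14, 7)), -1), 1), 175) = Add(Mul(Pow(Add(-343, 21), -1), 1), 175) = Add(Mul(Pow(-322, -1), 1), 175) = Add(Mul(Rational(-1, 322), 1), 175) = Add(Rational(-1, 322), 175) = Rational(56349, 322)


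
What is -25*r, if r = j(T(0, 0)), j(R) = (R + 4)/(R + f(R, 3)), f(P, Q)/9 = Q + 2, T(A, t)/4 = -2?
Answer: 100/37 ≈ 2.7027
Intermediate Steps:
T(A, t) = -8 (T(A, t) = 4*(-2) = -8)
f(P, Q) = 18 + 9*Q (f(P, Q) = 9*(Q + 2) = 9*(2 + Q) = 18 + 9*Q)
j(R) = (4 + R)/(45 + R) (j(R) = (R + 4)/(R + (18 + 9*3)) = (4 + R)/(R + (18 + 27)) = (4 + R)/(R + 45) = (4 + R)/(45 + R))
r = -4/37 (r = (4 - 8)/(45 - 8) = -4/37 ≈ -0.10811)
-25*r = -25*(-4/37) = 100/37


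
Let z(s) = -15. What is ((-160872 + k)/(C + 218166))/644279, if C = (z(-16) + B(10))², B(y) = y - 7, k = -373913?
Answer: -106957/28130509698 ≈ -3.8022e-6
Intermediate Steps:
B(y) = -7 + y
C = 144 (C = (-15 + (-7 + 10))² = (-15 + 3)² = (-12)² = 144)
((-160872 + k)/(C + 218166))/644279 = ((-160872 - 373913)/(144 + 218166))/644279 = -534785/218310*(1/644279) = -534785*1/218310*(1/644279) = -106957/43662*1/644279 = -106957/28130509698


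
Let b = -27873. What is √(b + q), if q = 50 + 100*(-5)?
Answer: 3*I*√3147 ≈ 168.29*I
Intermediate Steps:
q = -450 (q = 50 - 500 = -450)
√(b + q) = √(-27873 - 450) = √(-28323) = 3*I*√3147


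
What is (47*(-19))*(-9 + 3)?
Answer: 5358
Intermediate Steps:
(47*(-19))*(-9 + 3) = -893*(-6) = 5358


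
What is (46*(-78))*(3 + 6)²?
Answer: -290628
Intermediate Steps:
(46*(-78))*(3 + 6)² = -3588*9² = -3588*81 = -290628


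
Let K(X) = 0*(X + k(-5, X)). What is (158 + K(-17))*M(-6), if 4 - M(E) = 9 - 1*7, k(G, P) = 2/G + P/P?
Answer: 316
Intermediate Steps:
k(G, P) = 1 + 2/G (k(G, P) = 2/G + 1 = 1 + 2/G)
M(E) = 2 (M(E) = 4 - (9 - 1*7) = 4 - (9 - 7) = 4 - 1*2 = 4 - 2 = 2)
K(X) = 0 (K(X) = 0*(X + (2 - 5)/(-5)) = 0*(X - ⅕*(-3)) = 0*(X + ⅗) = 0*(⅗ + X) = 0)
(158 + K(-17))*M(-6) = (158 + 0)*2 = 158*2 = 316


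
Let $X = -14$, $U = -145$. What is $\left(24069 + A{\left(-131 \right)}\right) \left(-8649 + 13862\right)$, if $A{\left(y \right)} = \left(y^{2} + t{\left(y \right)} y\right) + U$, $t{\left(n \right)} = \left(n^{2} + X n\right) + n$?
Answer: $-12668106087$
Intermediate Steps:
$t{\left(n \right)} = n^{2} - 13 n$ ($t{\left(n \right)} = \left(n^{2} - 14 n\right) + n = n^{2} - 13 n$)
$A{\left(y \right)} = -145 + y^{2} + y^{2} \left(-13 + y\right)$ ($A{\left(y \right)} = \left(y^{2} + y \left(-13 + y\right) y\right) - 145 = \left(y^{2} + y^{2} \left(-13 + y\right)\right) - 145 = -145 + y^{2} + y^{2} \left(-13 + y\right)$)
$\left(24069 + A{\left(-131 \right)}\right) \left(-8649 + 13862\right) = \left(24069 - \left(145 + 205932 + 2248091\right)\right) \left(-8649 + 13862\right) = \left(24069 - 2454168\right) 5213 = \left(-2430099\right) 5213 = -12668106087$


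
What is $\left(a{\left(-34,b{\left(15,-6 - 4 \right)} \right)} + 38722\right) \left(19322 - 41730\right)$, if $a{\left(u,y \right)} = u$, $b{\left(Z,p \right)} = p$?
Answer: $-866920704$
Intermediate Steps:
$\left(a{\left(-34,b{\left(15,-6 - 4 \right)} \right)} + 38722\right) \left(19322 - 41730\right) = \left(-34 + 38722\right) \left(19322 - 41730\right) = 38688 \left(-22408\right) = -866920704$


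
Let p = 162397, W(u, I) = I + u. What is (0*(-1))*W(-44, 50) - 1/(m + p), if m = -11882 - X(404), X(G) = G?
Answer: -1/150111 ≈ -6.6617e-6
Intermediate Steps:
m = -12286 (m = -11882 - 1*404 = -11882 - 404 = -12286)
(0*(-1))*W(-44, 50) - 1/(m + p) = (0*(-1))*(50 - 44) - 1/(-12286 + 162397) = 0*6 - 1/150111 = 0 - 1*1/150111 = 0 - 1/150111 = -1/150111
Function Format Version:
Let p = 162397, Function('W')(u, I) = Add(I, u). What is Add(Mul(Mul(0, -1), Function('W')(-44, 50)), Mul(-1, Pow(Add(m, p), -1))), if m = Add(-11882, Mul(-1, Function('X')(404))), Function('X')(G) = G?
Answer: Rational(-1, 150111) ≈ -6.6617e-6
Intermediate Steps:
m = -12286 (m = Add(-11882, Mul(-1, 404)) = Add(-11882, -404) = -12286)
Add(Mul(Mul(0, -1), Function('W')(-44, 50)), Mul(-1, Pow(Add(m, p), -1))) = Add(Mul(Mul(0, -1), Add(50, -44)), Mul(-1, Pow(Add(-12286, 162397), -1))) = Add(Mul(0, 6), Mul(-1, Pow(150111, -1))) = Add(0, Mul(-1, Rational(1, 150111))) = Add(0, Rational(-1, 150111)) = Rational(-1, 150111)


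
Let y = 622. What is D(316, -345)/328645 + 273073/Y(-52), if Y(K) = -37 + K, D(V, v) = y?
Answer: -89744020727/29249405 ≈ -3068.2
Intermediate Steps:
D(V, v) = 622
D(316, -345)/328645 + 273073/Y(-52) = 622/328645 + 273073/(-37 - 52) = 622*(1/328645) + 273073/(-89) = 622/328645 + 273073*(-1/89) = 622/328645 - 273073/89 = -89744020727/29249405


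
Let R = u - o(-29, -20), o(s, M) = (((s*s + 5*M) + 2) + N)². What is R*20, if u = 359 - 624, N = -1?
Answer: -11016580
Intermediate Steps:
o(s, M) = (1 + s² + 5*M)² (o(s, M) = (((s*s + 5*M) + 2) - 1)² = (((s² + 5*M) + 2) - 1)² = ((2 + s² + 5*M) - 1)² = (1 + s² + 5*M)²)
u = -265
R = -550829 (R = -265 - (1 + (-29)² + 5*(-20))² = -265 - (1 + 841 - 100)² = -265 - 1*742² = -265 - 1*550564 = -265 - 550564 = -550829)
R*20 = -550829*20 = -11016580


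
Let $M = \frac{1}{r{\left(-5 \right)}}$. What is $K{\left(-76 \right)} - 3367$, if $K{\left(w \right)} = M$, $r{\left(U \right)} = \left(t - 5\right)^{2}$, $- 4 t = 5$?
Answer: $- \frac{2104359}{625} \approx -3367.0$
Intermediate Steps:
$t = - \frac{5}{4}$ ($t = \left(- \frac{1}{4}\right) 5 = - \frac{5}{4} \approx -1.25$)
$r{\left(U \right)} = \frac{625}{16}$ ($r{\left(U \right)} = \left(- \frac{5}{4} - 5\right)^{2} = \left(- \frac{25}{4}\right)^{2} = \frac{625}{16}$)
$M = \frac{16}{625}$ ($M = \frac{1}{\frac{625}{16}} = \frac{16}{625} \approx 0.0256$)
$K{\left(w \right)} = \frac{16}{625}$
$K{\left(-76 \right)} - 3367 = \frac{16}{625} - 3367 = - \frac{2104359}{625}$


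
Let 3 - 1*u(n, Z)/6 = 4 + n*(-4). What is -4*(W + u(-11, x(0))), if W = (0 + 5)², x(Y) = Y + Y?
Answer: 980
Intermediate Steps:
x(Y) = 2*Y
u(n, Z) = -6 + 24*n (u(n, Z) = 18 - 6*(4 + n*(-4)) = 18 - 6*(4 - 4*n) = 18 + (-24 + 24*n) = -6 + 24*n)
W = 25 (W = 5² = 25)
-4*(W + u(-11, x(0))) = -4*(25 + (-6 + 24*(-11))) = -4*(25 + (-6 - 264)) = -4*(25 - 270) = -4*(-245) = 980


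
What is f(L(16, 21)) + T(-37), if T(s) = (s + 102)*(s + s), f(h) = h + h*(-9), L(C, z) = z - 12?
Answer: -4882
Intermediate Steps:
L(C, z) = -12 + z
f(h) = -8*h (f(h) = h - 9*h = -8*h)
T(s) = 2*s*(102 + s) (T(s) = (102 + s)*(2*s) = 2*s*(102 + s))
f(L(16, 21)) + T(-37) = -8*(-12 + 21) + 2*(-37)*(102 - 37) = -8*9 + 2*(-37)*65 = -72 - 4810 = -4882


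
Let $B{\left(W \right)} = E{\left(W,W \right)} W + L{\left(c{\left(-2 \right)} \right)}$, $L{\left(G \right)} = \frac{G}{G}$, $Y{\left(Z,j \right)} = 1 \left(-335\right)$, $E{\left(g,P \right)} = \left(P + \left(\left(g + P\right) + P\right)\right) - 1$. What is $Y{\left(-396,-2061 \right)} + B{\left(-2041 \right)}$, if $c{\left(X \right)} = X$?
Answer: $16664431$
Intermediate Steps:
$E{\left(g,P \right)} = -1 + g + 3 P$ ($E{\left(g,P \right)} = \left(P + \left(\left(P + g\right) + P\right)\right) - 1 = \left(P + \left(g + 2 P\right)\right) - 1 = \left(g + 3 P\right) - 1 = -1 + g + 3 P$)
$Y{\left(Z,j \right)} = -335$
$L{\left(G \right)} = 1$
$B{\left(W \right)} = 1 + W \left(-1 + 4 W\right)$ ($B{\left(W \right)} = \left(-1 + W + 3 W\right) W + 1 = \left(-1 + 4 W\right) W + 1 = W \left(-1 + 4 W\right) + 1 = 1 + W \left(-1 + 4 W\right)$)
$Y{\left(-396,-2061 \right)} + B{\left(-2041 \right)} = -335 - \left(-1 + 2041 \left(-1 + 4 \left(-2041\right)\right)\right) = -335 - \left(-1 + 2041 \left(-1 - 8164\right)\right) = -335 + \left(1 - -16664765\right) = -335 + \left(1 + 16664765\right) = -335 + 16664766 = 16664431$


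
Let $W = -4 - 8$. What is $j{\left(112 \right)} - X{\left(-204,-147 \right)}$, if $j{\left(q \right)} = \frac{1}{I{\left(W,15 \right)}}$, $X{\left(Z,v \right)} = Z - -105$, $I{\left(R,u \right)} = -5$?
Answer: $\frac{494}{5} \approx 98.8$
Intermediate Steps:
$W = -12$ ($W = -4 - 8 = -12$)
$X{\left(Z,v \right)} = 105 + Z$ ($X{\left(Z,v \right)} = Z + 105 = 105 + Z$)
$j{\left(q \right)} = - \frac{1}{5}$ ($j{\left(q \right)} = \frac{1}{-5} = - \frac{1}{5}$)
$j{\left(112 \right)} - X{\left(-204,-147 \right)} = - \frac{1}{5} - \left(105 - 204\right) = - \frac{1}{5} - -99 = - \frac{1}{5} + 99 = \frac{494}{5}$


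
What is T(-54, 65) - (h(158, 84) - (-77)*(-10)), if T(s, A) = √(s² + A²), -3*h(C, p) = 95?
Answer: 2405/3 + √7141 ≈ 886.17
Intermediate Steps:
h(C, p) = -95/3 (h(C, p) = -⅓*95 = -95/3)
T(s, A) = √(A² + s²)
T(-54, 65) - (h(158, 84) - (-77)*(-10)) = √(65² + (-54)²) - (-95/3 - (-77)*(-10)) = √(4225 + 2916) - (-95/3 - 1*770) = √7141 - (-95/3 - 770) = √7141 - 1*(-2405/3) = √7141 + 2405/3 = 2405/3 + √7141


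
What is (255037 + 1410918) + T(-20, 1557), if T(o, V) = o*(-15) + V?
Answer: 1667812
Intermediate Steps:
T(o, V) = V - 15*o (T(o, V) = -15*o + V = V - 15*o)
(255037 + 1410918) + T(-20, 1557) = (255037 + 1410918) + (1557 - 15*(-20)) = 1665955 + (1557 + 300) = 1665955 + 1857 = 1667812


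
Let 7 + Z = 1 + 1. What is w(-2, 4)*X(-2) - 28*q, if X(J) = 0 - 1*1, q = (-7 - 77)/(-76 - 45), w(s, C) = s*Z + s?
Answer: -3320/121 ≈ -27.438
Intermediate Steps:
Z = -5 (Z = -7 + (1 + 1) = -7 + 2 = -5)
w(s, C) = -4*s (w(s, C) = s*(-5) + s = -5*s + s = -4*s)
q = 84/121 (q = -84/(-121) = -84*(-1/121) = 84/121 ≈ 0.69421)
X(J) = -1 (X(J) = 0 - 1 = -1)
w(-2, 4)*X(-2) - 28*q = -4*(-2)*(-1) - 28*84/121 = 8*(-1) - 2352/121 = -8 - 2352/121 = -3320/121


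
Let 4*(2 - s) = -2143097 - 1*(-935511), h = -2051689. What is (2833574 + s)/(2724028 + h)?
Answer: 2090315/448226 ≈ 4.6635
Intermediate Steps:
s = 603797/2 (s = 2 - (-2143097 - 1*(-935511))/4 = 2 - (-2143097 + 935511)/4 = 2 - ¼*(-1207586) = 2 + 603793/2 = 603797/2 ≈ 3.0190e+5)
(2833574 + s)/(2724028 + h) = (2833574 + 603797/2)/(2724028 - 2051689) = (6270945/2)/672339 = (6270945/2)*(1/672339) = 2090315/448226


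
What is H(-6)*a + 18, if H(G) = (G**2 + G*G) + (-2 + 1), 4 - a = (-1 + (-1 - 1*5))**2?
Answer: -3177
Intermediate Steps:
a = -45 (a = 4 - (-1 + (-1 - 1*5))**2 = 4 - (-1 + (-1 - 5))**2 = 4 - (-1 - 6)**2 = 4 - 1*(-7)**2 = 4 - 1*49 = 4 - 49 = -45)
H(G) = -1 + 2*G**2 (H(G) = (G**2 + G**2) - 1 = 2*G**2 - 1 = -1 + 2*G**2)
H(-6)*a + 18 = (-1 + 2*(-6)**2)*(-45) + 18 = (-1 + 2*36)*(-45) + 18 = (-1 + 72)*(-45) + 18 = 71*(-45) + 18 = -3195 + 18 = -3177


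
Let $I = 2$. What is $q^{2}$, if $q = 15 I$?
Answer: $900$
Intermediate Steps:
$q = 30$ ($q = 15 \cdot 2 = 30$)
$q^{2} = 30^{2} = 900$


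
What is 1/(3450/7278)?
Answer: 1213/575 ≈ 2.1096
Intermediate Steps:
1/(3450/7278) = 1/(3450*(1/7278)) = 1/(575/1213) = 1213/575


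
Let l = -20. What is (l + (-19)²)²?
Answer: 116281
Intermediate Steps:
(l + (-19)²)² = (-20 + (-19)²)² = (-20 + 361)² = 341² = 116281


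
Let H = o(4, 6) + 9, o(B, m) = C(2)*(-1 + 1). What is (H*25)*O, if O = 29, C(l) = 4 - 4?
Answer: 6525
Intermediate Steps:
C(l) = 0
o(B, m) = 0 (o(B, m) = 0*(-1 + 1) = 0*0 = 0)
H = 9 (H = 0 + 9 = 9)
(H*25)*O = (9*25)*29 = 225*29 = 6525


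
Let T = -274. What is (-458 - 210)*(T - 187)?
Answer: 307948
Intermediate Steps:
(-458 - 210)*(T - 187) = (-458 - 210)*(-274 - 187) = -668*(-461) = 307948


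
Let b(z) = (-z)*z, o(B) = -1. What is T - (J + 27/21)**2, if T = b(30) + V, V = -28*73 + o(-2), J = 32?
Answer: -198594/49 ≈ -4052.9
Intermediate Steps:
b(z) = -z**2
V = -2045 (V = -28*73 - 1 = -2044 - 1 = -2045)
T = -2945 (T = -1*30**2 - 2045 = -1*900 - 2045 = -900 - 2045 = -2945)
T - (J + 27/21)**2 = -2945 - (32 + 27/21)**2 = -2945 - (32 + 27*(1/21))**2 = -2945 - (32 + 9/7)**2 = -2945 - (233/7)**2 = -2945 - 1*54289/49 = -2945 - 54289/49 = -198594/49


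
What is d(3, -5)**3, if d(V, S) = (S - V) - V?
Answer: -1331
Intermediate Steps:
d(V, S) = S - 2*V
d(3, -5)**3 = (-5 - 2*3)**3 = (-5 - 6)**3 = (-11)**3 = -1331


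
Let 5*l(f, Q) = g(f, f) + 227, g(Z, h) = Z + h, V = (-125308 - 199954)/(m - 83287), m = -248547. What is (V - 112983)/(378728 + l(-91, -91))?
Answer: -18745637780/62838906829 ≈ -0.29831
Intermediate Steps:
V = 162631/165917 (V = (-125308 - 199954)/(-248547 - 83287) = -325262/(-331834) = -325262*(-1/331834) = 162631/165917 ≈ 0.98020)
l(f, Q) = 227/5 + 2*f/5 (l(f, Q) = ((f + f) + 227)/5 = (2*f + 227)/5 = (227 + 2*f)/5 = 227/5 + 2*f/5)
(V - 112983)/(378728 + l(-91, -91)) = (162631/165917 - 112983)/(378728 + (227/5 + (2/5)*(-91))) = -18745637780/(165917*(378728 + (227/5 - 182/5))) = -18745637780/(165917*(378728 + 9)) = -18745637780/165917/378737 = -18745637780/165917*1/378737 = -18745637780/62838906829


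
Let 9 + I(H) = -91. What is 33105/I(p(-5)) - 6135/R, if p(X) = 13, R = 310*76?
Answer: -7805673/23560 ≈ -331.31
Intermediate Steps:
R = 23560
I(H) = -100 (I(H) = -9 - 91 = -100)
33105/I(p(-5)) - 6135/R = 33105/(-100) - 6135/23560 = 33105*(-1/100) - 6135*1/23560 = -6621/20 - 1227/4712 = -7805673/23560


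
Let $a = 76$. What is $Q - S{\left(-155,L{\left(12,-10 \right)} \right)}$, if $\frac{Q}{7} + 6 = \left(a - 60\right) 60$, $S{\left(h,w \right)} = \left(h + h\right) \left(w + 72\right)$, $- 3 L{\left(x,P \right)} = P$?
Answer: $\frac{90094}{3} \approx 30031.0$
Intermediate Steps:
$L{\left(x,P \right)} = - \frac{P}{3}$
$S{\left(h,w \right)} = 2 h \left(72 + w\right)$
$Q = 6678$ ($Q = -42 + 7 \left(76 - 60\right) 60 = -42 + 7 \cdot 16 \cdot 60 = -42 + 7 \cdot 960 = -42 + 6720 = 6678$)
$Q - S{\left(-155,L{\left(12,-10 \right)} \right)} = 6678 - 2 \left(-155\right) \left(72 - - \frac{10}{3}\right) = 6678 - 2 \left(-155\right) \left(72 + \frac{10}{3}\right) = 6678 - 2 \left(-155\right) \frac{226}{3} = 6678 - - \frac{70060}{3} = 6678 + \frac{70060}{3} = \frac{90094}{3}$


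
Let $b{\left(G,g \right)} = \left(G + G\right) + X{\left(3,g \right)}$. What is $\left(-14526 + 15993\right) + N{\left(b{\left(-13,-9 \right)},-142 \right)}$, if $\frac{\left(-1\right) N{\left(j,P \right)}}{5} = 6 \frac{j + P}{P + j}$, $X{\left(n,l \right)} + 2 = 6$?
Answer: $1437$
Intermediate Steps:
$X{\left(n,l \right)} = 4$ ($X{\left(n,l \right)} = -2 + 6 = 4$)
$b{\left(G,g \right)} = 4 + 2 G$ ($b{\left(G,g \right)} = \left(G + G\right) + 4 = 2 G + 4 = 4 + 2 G$)
$N{\left(j,P \right)} = -30$ ($N{\left(j,P \right)} = - 5 \cdot 6 \frac{j + P}{P + j} = - 5 \cdot 6 \frac{P + j}{P + j} = - 5 \cdot 6 \cdot 1 = \left(-5\right) 6 = -30$)
$\left(-14526 + 15993\right) + N{\left(b{\left(-13,-9 \right)},-142 \right)} = \left(-14526 + 15993\right) - 30 = 1467 - 30 = 1437$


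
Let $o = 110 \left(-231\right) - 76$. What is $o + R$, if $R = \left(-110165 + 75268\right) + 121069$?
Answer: $60686$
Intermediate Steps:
$o = -25486$ ($o = -25410 - 76 = -25486$)
$R = 86172$ ($R = -34897 + 121069 = 86172$)
$o + R = -25486 + 86172 = 60686$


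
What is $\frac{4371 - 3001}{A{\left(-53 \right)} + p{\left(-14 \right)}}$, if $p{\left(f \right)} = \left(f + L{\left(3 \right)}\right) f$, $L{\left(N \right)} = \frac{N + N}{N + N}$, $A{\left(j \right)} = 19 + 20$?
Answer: $\frac{1370}{221} \approx 6.1991$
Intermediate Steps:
$A{\left(j \right)} = 39$
$L{\left(N \right)} = 1$ ($L{\left(N \right)} = \frac{2 N}{2 N} = 2 N \frac{1}{2 N} = 1$)
$p{\left(f \right)} = f \left(1 + f\right)$ ($p{\left(f \right)} = \left(f + 1\right) f = \left(1 + f\right) f = f \left(1 + f\right)$)
$\frac{4371 - 3001}{A{\left(-53 \right)} + p{\left(-14 \right)}} = \frac{4371 - 3001}{39 - 14 \left(1 - 14\right)} = \frac{1370}{39 - -182} = \frac{1370}{39 + 182} = \frac{1370}{221}$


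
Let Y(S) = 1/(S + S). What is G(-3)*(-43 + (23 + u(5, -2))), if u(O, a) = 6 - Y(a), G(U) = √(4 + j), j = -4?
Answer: 0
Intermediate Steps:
Y(S) = 1/(2*S)
G(U) = 0 (G(U) = √(4 - 4) = √0 = 0)
u(O, a) = 6 - 1/(2*a)
G(-3)*(-43 + (23 + u(5, -2))) = 0*(-43 + (23 + (6 - ½/(-2)))) = 0*(-43 + (23 + (6 - ½*(-½)))) = 0*(-43 + (23 + (6 + ¼))) = 0*(-43 + (23 + 25/4)) = 0*(-43 + 117/4) = 0*(-55/4) = 0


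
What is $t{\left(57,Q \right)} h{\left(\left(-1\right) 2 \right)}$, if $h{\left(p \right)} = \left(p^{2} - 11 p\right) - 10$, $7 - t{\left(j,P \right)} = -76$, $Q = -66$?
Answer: $1328$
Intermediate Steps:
$t{\left(j,P \right)} = 83$ ($t{\left(j,P \right)} = 7 - -76 = 7 + 76 = 83$)
$h{\left(p \right)} = -10 + p^{2} - 11 p$
$t{\left(57,Q \right)} h{\left(\left(-1\right) 2 \right)} = 83 \left(-10 + \left(\left(-1\right) 2\right)^{2} - 11 \left(\left(-1\right) 2\right)\right) = 83 \left(-10 + \left(-2\right)^{2} - -22\right) = 83 \left(-10 + 4 + 22\right) = 83 \cdot 16 = 1328$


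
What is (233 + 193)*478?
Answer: 203628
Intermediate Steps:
(233 + 193)*478 = 426*478 = 203628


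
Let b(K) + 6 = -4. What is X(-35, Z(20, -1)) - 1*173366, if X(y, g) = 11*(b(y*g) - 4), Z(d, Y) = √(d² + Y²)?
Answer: -173520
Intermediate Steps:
b(K) = -10 (b(K) = -6 - 4 = -10)
Z(d, Y) = √(Y² + d²)
X(y, g) = -154 (X(y, g) = 11*(-10 - 4) = 11*(-14) = -154)
X(-35, Z(20, -1)) - 1*173366 = -154 - 1*173366 = -154 - 173366 = -173520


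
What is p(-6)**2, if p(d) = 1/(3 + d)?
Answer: 1/9 ≈ 0.11111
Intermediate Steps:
p(-6)**2 = (1/(3 - 6))**2 = (1/(-3))**2 = (-1/3)**2 = 1/9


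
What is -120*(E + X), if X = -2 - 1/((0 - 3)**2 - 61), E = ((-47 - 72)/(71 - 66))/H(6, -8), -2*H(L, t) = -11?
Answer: 108246/143 ≈ 756.96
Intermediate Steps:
H(L, t) = 11/2 (H(L, t) = -1/2*(-11) = 11/2)
E = -238/55 (E = ((-47 - 72)/(71 - 66))/(11/2) = -119/5*(2/11) = -119*1/5*(2/11) = -119/5*2/11 = -238/55 ≈ -4.3273)
X = -103/52 (X = -2 - 1/((-3)**2 - 61) = -2 - 1/(9 - 61) = -2 - 1/(-52) = -2 - 1*(-1/52) = -2 + 1/52 = -103/52 ≈ -1.9808)
-120*(E + X) = -120*(-238/55 - 103/52) = -120*(-18041/2860) = 108246/143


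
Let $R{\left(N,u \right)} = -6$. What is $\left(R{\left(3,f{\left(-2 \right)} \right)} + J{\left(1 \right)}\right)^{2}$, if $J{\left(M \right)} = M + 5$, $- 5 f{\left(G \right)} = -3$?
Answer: $0$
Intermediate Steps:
$f{\left(G \right)} = \frac{3}{5}$ ($f{\left(G \right)} = \left(- \frac{1}{5}\right) \left(-3\right) = \frac{3}{5}$)
$J{\left(M \right)} = 5 + M$
$\left(R{\left(3,f{\left(-2 \right)} \right)} + J{\left(1 \right)}\right)^{2} = \left(-6 + \left(5 + 1\right)\right)^{2} = \left(-6 + 6\right)^{2} = 0^{2} = 0$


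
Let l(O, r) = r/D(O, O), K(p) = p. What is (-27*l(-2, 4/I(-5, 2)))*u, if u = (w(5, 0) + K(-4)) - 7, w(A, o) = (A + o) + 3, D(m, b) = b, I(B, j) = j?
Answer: -81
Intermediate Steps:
w(A, o) = 3 + A + o
u = -3 (u = ((3 + 5 + 0) - 4) - 7 = (8 - 4) - 7 = 4 - 7 = -3)
l(O, r) = r/O
(-27*l(-2, 4/I(-5, 2)))*u = -27*4/2/(-2)*(-3) = -27*4*(½)*(-1)/2*(-3) = -54*(-1)/2*(-3) = -27*(-1)*(-3) = 27*(-3) = -81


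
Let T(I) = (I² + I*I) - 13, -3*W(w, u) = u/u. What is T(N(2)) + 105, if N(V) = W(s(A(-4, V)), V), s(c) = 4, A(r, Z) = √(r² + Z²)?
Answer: 830/9 ≈ 92.222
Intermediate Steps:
A(r, Z) = √(Z² + r²)
W(w, u) = -⅓ (W(w, u) = -u/(3*u) = -⅓*1 = -⅓)
N(V) = -⅓
T(I) = -13 + 2*I² (T(I) = (I² + I²) - 13 = 2*I² - 13 = -13 + 2*I²)
T(N(2)) + 105 = (-13 + 2*(-⅓)²) + 105 = (-13 + 2*(⅑)) + 105 = (-13 + 2/9) + 105 = -115/9 + 105 = 830/9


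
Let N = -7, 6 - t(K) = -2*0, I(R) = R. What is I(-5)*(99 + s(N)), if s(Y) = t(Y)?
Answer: -525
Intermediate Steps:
t(K) = 6 (t(K) = 6 - (-2)*0 = 6 - 1*0 = 6 + 0 = 6)
s(Y) = 6
I(-5)*(99 + s(N)) = -5*(99 + 6) = -5*105 = -525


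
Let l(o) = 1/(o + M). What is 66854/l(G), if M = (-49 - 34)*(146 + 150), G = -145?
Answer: -1652162902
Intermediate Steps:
M = -24568 (M = -83*296 = -24568)
l(o) = 1/(-24568 + o) (l(o) = 1/(o - 24568) = 1/(-24568 + o))
66854/l(G) = 66854/(1/(-24568 - 145)) = 66854/(1/(-24713)) = 66854/(-1/24713) = 66854*(-24713) = -1652162902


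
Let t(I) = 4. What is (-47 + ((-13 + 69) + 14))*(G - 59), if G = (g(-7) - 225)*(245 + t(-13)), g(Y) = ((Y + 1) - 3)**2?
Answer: -826045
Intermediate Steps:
g(Y) = (-2 + Y)**2 (g(Y) = ((1 + Y) - 3)**2 = (-2 + Y)**2)
G = -35856 (G = ((-2 - 7)**2 - 225)*(245 + 4) = ((-9)**2 - 225)*249 = (81 - 225)*249 = -144*249 = -35856)
(-47 + ((-13 + 69) + 14))*(G - 59) = (-47 + ((-13 + 69) + 14))*(-35856 - 59) = (-47 + (56 + 14))*(-35915) = (-47 + 70)*(-35915) = 23*(-35915) = -826045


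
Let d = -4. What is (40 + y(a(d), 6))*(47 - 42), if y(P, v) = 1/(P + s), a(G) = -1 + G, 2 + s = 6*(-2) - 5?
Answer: 4795/24 ≈ 199.79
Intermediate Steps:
s = -19 (s = -2 + (6*(-2) - 5) = -2 + (-12 - 5) = -2 - 17 = -19)
y(P, v) = 1/(-19 + P) (y(P, v) = 1/(P - 19) = 1/(-19 + P))
(40 + y(a(d), 6))*(47 - 42) = (40 + 1/(-19 + (-1 - 4)))*(47 - 42) = (40 + 1/(-19 - 5))*5 = (40 + 1/(-24))*5 = (40 - 1/24)*5 = (959/24)*5 = 4795/24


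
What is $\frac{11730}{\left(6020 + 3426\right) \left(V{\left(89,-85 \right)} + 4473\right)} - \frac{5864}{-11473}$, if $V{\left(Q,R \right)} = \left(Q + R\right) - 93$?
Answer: $\frac{121485115193}{237555715936} \approx 0.5114$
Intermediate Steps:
$V{\left(Q,R \right)} = -93 + Q + R$
$\frac{11730}{\left(6020 + 3426\right) \left(V{\left(89,-85 \right)} + 4473\right)} - \frac{5864}{-11473} = \frac{11730}{\left(6020 + 3426\right) \left(\left(-93 + 89 - 85\right) + 4473\right)} - \frac{5864}{-11473} = \frac{11730}{9446 \left(-89 + 4473\right)} - - \frac{5864}{11473} = \frac{11730}{9446 \cdot 4384} + \frac{5864}{11473} = \frac{11730}{41411264} + \frac{5864}{11473} = 11730 \cdot \frac{1}{41411264} + \frac{5864}{11473} = \frac{5865}{20705632} + \frac{5864}{11473} = \frac{121485115193}{237555715936}$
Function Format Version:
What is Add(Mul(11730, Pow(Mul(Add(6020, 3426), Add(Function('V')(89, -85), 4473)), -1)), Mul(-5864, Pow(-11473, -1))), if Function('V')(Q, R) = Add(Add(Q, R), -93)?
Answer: Rational(121485115193, 237555715936) ≈ 0.51140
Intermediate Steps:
Function('V')(Q, R) = Add(-93, Q, R)
Add(Mul(11730, Pow(Mul(Add(6020, 3426), Add(Function('V')(89, -85), 4473)), -1)), Mul(-5864, Pow(-11473, -1))) = Add(Mul(11730, Pow(Mul(Add(6020, 3426), Add(Add(-93, 89, -85), 4473)), -1)), Mul(-5864, Pow(-11473, -1))) = Add(Mul(11730, Pow(Mul(9446, Add(-89, 4473)), -1)), Mul(-5864, Rational(-1, 11473))) = Add(Mul(11730, Pow(Mul(9446, 4384), -1)), Rational(5864, 11473)) = Add(Mul(11730, Pow(41411264, -1)), Rational(5864, 11473)) = Add(Mul(11730, Rational(1, 41411264)), Rational(5864, 11473)) = Add(Rational(5865, 20705632), Rational(5864, 11473)) = Rational(121485115193, 237555715936)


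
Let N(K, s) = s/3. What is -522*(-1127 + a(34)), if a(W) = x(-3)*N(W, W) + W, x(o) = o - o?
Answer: 570546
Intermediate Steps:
x(o) = 0
N(K, s) = s/3 (N(K, s) = s*(1/3) = s/3)
a(W) = W (a(W) = 0*(W/3) + W = 0 + W = W)
-522*(-1127 + a(34)) = -522*(-1127 + 34) = -522*(-1093) = 570546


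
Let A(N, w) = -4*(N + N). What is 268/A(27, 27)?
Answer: -67/54 ≈ -1.2407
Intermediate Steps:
A(N, w) = -8*N
268/A(27, 27) = 268/((-8*27)) = 268/(-216) = 268*(-1/216) = -67/54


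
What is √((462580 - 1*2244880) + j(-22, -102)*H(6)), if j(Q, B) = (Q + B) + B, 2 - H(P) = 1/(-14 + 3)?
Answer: I*√215715478/11 ≈ 1335.2*I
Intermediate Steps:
H(P) = 23/11 (H(P) = 2 - 1/(-14 + 3) = 2 - 1/(-11) = 2 - 1*(-1/11) = 2 + 1/11 = 23/11)
j(Q, B) = Q + 2*B (j(Q, B) = (B + Q) + B = Q + 2*B)
√((462580 - 1*2244880) + j(-22, -102)*H(6)) = √((462580 - 1*2244880) + (-22 + 2*(-102))*(23/11)) = √((462580 - 2244880) + (-22 - 204)*(23/11)) = √(-1782300 - 226*23/11) = √(-1782300 - 5198/11) = √(-19610498/11) = I*√215715478/11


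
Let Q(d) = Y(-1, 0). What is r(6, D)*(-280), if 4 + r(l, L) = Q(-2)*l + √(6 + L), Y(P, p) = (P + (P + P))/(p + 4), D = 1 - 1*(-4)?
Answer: 2380 - 280*√11 ≈ 1451.3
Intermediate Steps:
D = 5 (D = 1 + 4 = 5)
Y(P, p) = 3*P/(4 + p) (Y(P, p) = (P + 2*P)/(4 + p) = (3*P)/(4 + p) = 3*P/(4 + p))
Q(d) = -¾ (Q(d) = 3*(-1)/(4 + 0) = 3*(-1)/4 = 3*(-1)*(¼) = -¾)
r(l, L) = -4 + √(6 + L) - 3*l/4 (r(l, L) = -4 + (-3*l/4 + √(6 + L)) = -4 + (√(6 + L) - 3*l/4) = -4 + √(6 + L) - 3*l/4)
r(6, D)*(-280) = (-4 + √(6 + 5) - ¾*6)*(-280) = (-4 + √11 - 9/2)*(-280) = (-17/2 + √11)*(-280) = 2380 - 280*√11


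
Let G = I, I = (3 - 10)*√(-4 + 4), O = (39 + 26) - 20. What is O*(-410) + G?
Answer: -18450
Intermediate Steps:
O = 45 (O = 65 - 20 = 45)
I = 0 (I = -7*√0 = -7*0 = 0)
G = 0
O*(-410) + G = 45*(-410) + 0 = -18450 + 0 = -18450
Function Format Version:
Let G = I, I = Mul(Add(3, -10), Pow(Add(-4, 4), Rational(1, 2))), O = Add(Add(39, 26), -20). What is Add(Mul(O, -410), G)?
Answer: -18450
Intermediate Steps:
O = 45 (O = Add(65, -20) = 45)
I = 0 (I = Mul(-7, Pow(0, Rational(1, 2))) = Mul(-7, 0) = 0)
G = 0
Add(Mul(O, -410), G) = Add(Mul(45, -410), 0) = Add(-18450, 0) = -18450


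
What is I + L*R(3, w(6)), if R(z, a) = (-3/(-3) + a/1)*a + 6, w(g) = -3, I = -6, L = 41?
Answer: 486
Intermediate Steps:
R(z, a) = 6 + a*(1 + a) (R(z, a) = (-3*(-⅓) + a*1)*a + 6 = (1 + a)*a + 6 = a*(1 + a) + 6 = 6 + a*(1 + a))
I + L*R(3, w(6)) = -6 + 41*(6 - 3 + (-3)²) = -6 + 41*(6 - 3 + 9) = -6 + 41*12 = -6 + 492 = 486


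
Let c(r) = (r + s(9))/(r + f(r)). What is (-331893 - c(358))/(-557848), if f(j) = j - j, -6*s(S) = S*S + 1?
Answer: 356454115/599128752 ≈ 0.59495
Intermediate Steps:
s(S) = -⅙ - S²/6 (s(S) = -(S*S + 1)/6 = -(S² + 1)/6 = -(1 + S²)/6 = -⅙ - S²/6)
f(j) = 0
c(r) = (-41/3 + r)/r (c(r) = (r + (-⅙ - ⅙*9²))/(r + 0) = (r + (-⅙ - ⅙*81))/r = (r + (-⅙ - 27/2))/r = (r - 41/3)/r = (-41/3 + r)/r)
(-331893 - c(358))/(-557848) = (-331893 - (-41/3 + 358)/358)/(-557848) = (-331893 - 1033/(358*3))*(-1/557848) = (-331893 - 1*1033/1074)*(-1/557848) = (-331893 - 1033/1074)*(-1/557848) = -356454115/1074*(-1/557848) = 356454115/599128752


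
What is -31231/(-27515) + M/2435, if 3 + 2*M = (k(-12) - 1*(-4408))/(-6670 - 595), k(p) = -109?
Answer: 110425198064/97349583325 ≈ 1.1343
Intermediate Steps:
M = -13047/7265 (M = -3/2 + ((-109 - 1*(-4408))/(-6670 - 595))/2 = -3/2 + ((-109 + 4408)/(-7265))/2 = -3/2 + (4299*(-1/7265))/2 = -3/2 + (½)*(-4299/7265) = -3/2 - 4299/14530 = -13047/7265 ≈ -1.7959)
-31231/(-27515) + M/2435 = -31231/(-27515) - 13047/7265/2435 = -31231*(-1/27515) - 13047/7265*1/2435 = 31231/27515 - 13047/17690275 = 110425198064/97349583325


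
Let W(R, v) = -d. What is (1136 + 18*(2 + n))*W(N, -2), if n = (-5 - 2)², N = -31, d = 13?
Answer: -26702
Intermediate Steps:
n = 49 (n = (-7)² = 49)
W(R, v) = -13 (W(R, v) = -1*13 = -13)
(1136 + 18*(2 + n))*W(N, -2) = (1136 + 18*(2 + 49))*(-13) = (1136 + 18*51)*(-13) = (1136 + 918)*(-13) = 2054*(-13) = -26702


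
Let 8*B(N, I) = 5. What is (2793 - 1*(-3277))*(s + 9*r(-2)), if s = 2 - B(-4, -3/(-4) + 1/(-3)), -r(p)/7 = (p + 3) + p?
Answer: 1563025/4 ≈ 3.9076e+5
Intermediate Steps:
r(p) = -21 - 14*p (r(p) = -7*((p + 3) + p) = -7*((3 + p) + p) = -7*(3 + 2*p) = -21 - 14*p)
B(N, I) = 5/8 (B(N, I) = (1/8)*5 = 5/8)
s = 11/8 (s = 2 - 1*5/8 = 2 - 5/8 = 11/8 ≈ 1.3750)
(2793 - 1*(-3277))*(s + 9*r(-2)) = (2793 - 1*(-3277))*(11/8 + 9*(-21 - 14*(-2))) = (2793 + 3277)*(11/8 + 9*(-21 + 28)) = 6070*(11/8 + 9*7) = 6070*(11/8 + 63) = 6070*(515/8) = 1563025/4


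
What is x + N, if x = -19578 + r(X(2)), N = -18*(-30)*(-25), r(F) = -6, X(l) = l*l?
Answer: -33084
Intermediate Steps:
X(l) = l²
N = -13500 (N = 540*(-25) = -13500)
x = -19584 (x = -19578 - 6 = -19584)
x + N = -19584 - 13500 = -33084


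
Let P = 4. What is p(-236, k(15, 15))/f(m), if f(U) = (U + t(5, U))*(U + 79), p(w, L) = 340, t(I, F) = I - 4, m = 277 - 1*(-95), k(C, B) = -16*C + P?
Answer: 340/168223 ≈ 0.0020211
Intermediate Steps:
k(C, B) = 4 - 16*C (k(C, B) = -16*C + 4 = 4 - 16*C)
m = 372 (m = 277 + 95 = 372)
t(I, F) = -4 + I
f(U) = (1 + U)*(79 + U) (f(U) = (U + (-4 + 5))*(U + 79) = (U + 1)*(79 + U) = (1 + U)*(79 + U))
p(-236, k(15, 15))/f(m) = 340/(79 + 372² + 80*372) = 340/(79 + 138384 + 29760) = 340/168223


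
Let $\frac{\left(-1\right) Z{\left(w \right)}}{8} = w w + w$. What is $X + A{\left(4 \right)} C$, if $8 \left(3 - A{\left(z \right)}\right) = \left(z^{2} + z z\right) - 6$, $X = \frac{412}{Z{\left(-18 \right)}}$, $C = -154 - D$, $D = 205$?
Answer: $\frac{13706}{153} \approx 89.582$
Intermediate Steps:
$Z{\left(w \right)} = - 8 w - 8 w^{2}$ ($Z{\left(w \right)} = - 8 \left(w w + w\right) = - 8 \left(w^{2} + w\right) = - 8 \left(w + w^{2}\right) = - 8 w - 8 w^{2}$)
$C = -359$ ($C = -154 - 205 = -359$)
$X = - \frac{103}{612}$ ($X = \frac{412}{\left(-8\right) \left(-18\right) \left(1 - 18\right)} = \frac{412}{\left(-8\right) \left(-18\right) \left(-17\right)} = \frac{412}{-2448} = 412 \left(- \frac{1}{2448}\right) = - \frac{103}{612} \approx -0.1683$)
$A{\left(z \right)} = \frac{15}{4} - \frac{z^{2}}{4}$ ($A{\left(z \right)} = 3 - \frac{\left(z^{2} + z z\right) - 6}{8} = 3 - \frac{\left(z^{2} + z^{2}\right) - 6}{8} = 3 - \frac{2 z^{2} - 6}{8} = 3 - \frac{-6 + 2 z^{2}}{8} = 3 - \left(- \frac{3}{4} + \frac{z^{2}}{4}\right) = \frac{15}{4} - \frac{z^{2}}{4}$)
$X + A{\left(4 \right)} C = - \frac{103}{612} + \left(\frac{15}{4} - \frac{4^{2}}{4}\right) \left(-359\right) = - \frac{103}{612} + \left(\frac{15}{4} - 4\right) \left(-359\right) = - \frac{103}{612} - - \frac{359}{4} = - \frac{103}{612} + \frac{359}{4} = \frac{13706}{153}$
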